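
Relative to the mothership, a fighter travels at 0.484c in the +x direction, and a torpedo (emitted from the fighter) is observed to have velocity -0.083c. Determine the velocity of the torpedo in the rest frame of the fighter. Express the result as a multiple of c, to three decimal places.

Invert the composition law: u' = (u − v)/(1 − uv/c²).
u' = (-0.083 − 0.484) / (1 − (-0.083)(0.484)) = -0.5670/1.0402 = -0.5451.

-0.545c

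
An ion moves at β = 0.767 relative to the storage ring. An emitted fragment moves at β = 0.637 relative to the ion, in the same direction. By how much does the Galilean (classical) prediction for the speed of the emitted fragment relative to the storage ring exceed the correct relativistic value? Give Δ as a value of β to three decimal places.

Galilean: u_cl = 0.637 + 0.767 = 1.4040.
Relativistic: u_rel = (0.637 + 0.767) / (1 + 0.637·0.767) = 1.4040/1.4886 = 0.9432.
Δ = 1.4040 − 0.9432 = 0.4608.
(The classical prediction exceeds c; the relativistic result does not.)

Δ = 0.461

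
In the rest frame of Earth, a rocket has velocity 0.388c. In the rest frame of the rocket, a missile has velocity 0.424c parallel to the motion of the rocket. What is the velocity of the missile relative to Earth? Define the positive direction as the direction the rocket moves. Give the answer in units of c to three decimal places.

With v = 0.388 and u' = 0.424 (in units of c),
u = (u' + v)/(1 + u'v/c²):
u = (0.424 + 0.388) / (1 + 0.424·0.388) = 0.8120/1.1645 = 0.6973

0.697c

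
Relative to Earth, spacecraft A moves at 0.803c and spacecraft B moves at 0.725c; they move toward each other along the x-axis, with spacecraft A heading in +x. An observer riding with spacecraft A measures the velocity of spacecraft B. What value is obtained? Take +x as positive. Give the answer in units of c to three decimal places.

β_A = 0.803, β_B = -0.725.
Transform to A's frame with the inverse velocity-addition law: u' = (u − v)/(1 − uv/c²), taking u = β_B and v = β_A.
u' = (-0.725 − 0.803) / (1 − (0.803)(-0.725)) = -1.5280/1.5822 = -0.9658.

-0.966c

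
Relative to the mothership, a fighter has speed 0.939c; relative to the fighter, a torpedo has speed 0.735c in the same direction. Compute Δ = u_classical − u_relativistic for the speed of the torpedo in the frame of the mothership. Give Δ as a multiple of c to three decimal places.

Galilean: u_cl = 0.735 + 0.939 = 1.6740.
Relativistic: u_rel = (0.735 + 0.939) / (1 + 0.735·0.939) = 1.6740/1.6902 = 0.9904.
Δ = 1.6740 − 0.9904 = 0.6836.
(The classical prediction exceeds c; the relativistic result does not.)

Δ = 0.684c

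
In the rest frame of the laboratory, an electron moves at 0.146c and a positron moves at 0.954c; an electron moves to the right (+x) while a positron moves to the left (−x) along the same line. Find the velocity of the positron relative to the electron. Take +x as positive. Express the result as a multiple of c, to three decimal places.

-0.966c

β_A = 0.146, β_B = -0.954.
Transform to A's frame with the inverse velocity-addition law: u' = (u − v)/(1 − uv/c²), taking u = β_B and v = β_A.
u' = (-0.954 − 0.146) / (1 − (0.146)(-0.954)) = -1.1000/1.1393 = -0.9655.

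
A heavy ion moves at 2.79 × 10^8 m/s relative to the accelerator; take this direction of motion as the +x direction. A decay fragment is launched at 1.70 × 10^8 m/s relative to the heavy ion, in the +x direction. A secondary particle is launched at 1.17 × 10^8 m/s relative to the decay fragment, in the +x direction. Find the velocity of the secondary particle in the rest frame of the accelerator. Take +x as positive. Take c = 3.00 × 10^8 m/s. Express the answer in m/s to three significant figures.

Apply u = (u' + v)/(1 + u'v/c²) successively, working outward toward the accelerator.
(Dividing each given speed by c = 3.00 × 10^8 m/s to work in units of c.)
Start: velocity of the heavy ion relative to the accelerator = 0.9300c.
Compose with the decay fragment (u' = 0.567 in the heavy ion frame): u_1 = (0.567 + 0.930) / (1 + 0.567·0.930) = 1.4967/1.5270 = 0.9801.
Compose with the secondary particle (u' = 0.390 in the decay fragment frame): u_2 = (0.390 + 0.980) / (1 + 0.390·0.980) = 1.3701/1.3823 = 0.9912.
So u = 0.9912 × 3.00 × 10^8 m/s.

2.97 × 10^8 m/s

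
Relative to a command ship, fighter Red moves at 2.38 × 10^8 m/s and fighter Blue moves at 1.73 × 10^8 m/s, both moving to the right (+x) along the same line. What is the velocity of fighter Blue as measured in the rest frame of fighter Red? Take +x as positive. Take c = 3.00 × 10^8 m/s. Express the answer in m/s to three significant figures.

β_A = 0.793, β_B = 0.577 (dividing each by c = 3.00 × 10^8 m/s).
Transform to A's frame with the inverse velocity-addition law: u' = (u − v)/(1 − uv/c²), taking u = β_B and v = β_A.
u' = (0.577 − 0.793) / (1 − (0.793)(0.577)) = -0.2167/0.5425 = -0.3994.
u' = -0.3994 × 3.00 × 10^8 m/s.

-1.20 × 10^8 m/s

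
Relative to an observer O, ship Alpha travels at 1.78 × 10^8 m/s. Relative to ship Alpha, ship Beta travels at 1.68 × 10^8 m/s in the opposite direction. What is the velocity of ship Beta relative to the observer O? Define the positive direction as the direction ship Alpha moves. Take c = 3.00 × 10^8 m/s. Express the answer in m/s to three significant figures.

+1.50 × 10^7 m/s

In units of c (dividing by 3.00 × 10^8 m/s): v = 0.593, u' = -0.560.
u = (u' + v)/(1 + u'v/c²):
u = (-0.560 + 0.593) / (1 + (-0.560)·0.593) = 0.0333/0.6677 = 0.0499
(Galilean addition would give +0.033c.)
Converting back: u = 0.0499 × 3.00 × 10^8 m/s.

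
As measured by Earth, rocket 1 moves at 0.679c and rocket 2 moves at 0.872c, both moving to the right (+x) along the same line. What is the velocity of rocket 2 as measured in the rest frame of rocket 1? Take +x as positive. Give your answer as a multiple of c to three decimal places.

β_A = 0.679, β_B = 0.872.
Transform to A's frame with the inverse velocity-addition law: u' = (u − v)/(1 − uv/c²), taking u = β_B and v = β_A.
u' = (0.872 − 0.679) / (1 − (0.679)(0.872)) = 0.1930/0.4079 = 0.4731.

+0.473c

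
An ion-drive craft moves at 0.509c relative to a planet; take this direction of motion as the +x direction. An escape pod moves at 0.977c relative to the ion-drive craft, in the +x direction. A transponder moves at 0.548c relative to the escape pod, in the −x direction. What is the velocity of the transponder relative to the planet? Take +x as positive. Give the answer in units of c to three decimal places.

Apply u = (u' + v)/(1 + u'v/c²) successively, working outward toward the planet.
Start: velocity of the ion-drive craft relative to the planet = 0.5090c.
Compose with the escape pod (u' = 0.977 in the ion-drive craft frame): u_1 = (0.977 + 0.509) / (1 + 0.977·0.509) = 1.4860/1.4973 = 0.9925.
Compose with the transponder (u' = -0.548 in the escape pod frame): u_2 = (-0.548 + 0.992) / (1 + (-0.548)·0.992) = 0.4445/0.4561 = 0.9744.

+0.974c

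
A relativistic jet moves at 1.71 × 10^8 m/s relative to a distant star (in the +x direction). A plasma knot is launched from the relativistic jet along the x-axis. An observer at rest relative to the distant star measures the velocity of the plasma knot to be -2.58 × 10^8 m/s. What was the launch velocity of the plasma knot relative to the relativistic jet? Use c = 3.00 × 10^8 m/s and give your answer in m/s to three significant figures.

v = 0.570c, u = -0.860c.
Invert the composition law: u' = (u − v)/(1 − uv/c²).
u' = (-0.860 − 0.570) / (1 − (-0.860)(0.570)) = -1.4300/1.4902 = -0.9596.
u' = -0.9596 × 3.00 × 10^8 m/s.

-2.88 × 10^8 m/s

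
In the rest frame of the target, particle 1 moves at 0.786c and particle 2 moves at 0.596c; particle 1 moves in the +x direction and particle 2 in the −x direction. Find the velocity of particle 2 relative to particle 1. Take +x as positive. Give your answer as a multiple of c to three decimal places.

β_A = 0.786, β_B = -0.596.
Transform to A's frame with the inverse velocity-addition law: u' = (u − v)/(1 − uv/c²), taking u = β_B and v = β_A.
u' = (-0.596 − 0.786) / (1 − (0.786)(-0.596)) = -1.3820/1.4685 = -0.9411.

-0.941c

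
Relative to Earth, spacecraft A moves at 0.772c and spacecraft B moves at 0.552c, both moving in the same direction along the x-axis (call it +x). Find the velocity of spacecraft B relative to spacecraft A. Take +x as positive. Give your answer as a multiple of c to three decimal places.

-0.383c

β_A = 0.772, β_B = 0.552.
Transform to A's frame with the inverse velocity-addition law: u' = (u − v)/(1 − uv/c²), taking u = β_B and v = β_A.
u' = (0.552 − 0.772) / (1 − (0.772)(0.552)) = -0.2200/0.5739 = -0.3834.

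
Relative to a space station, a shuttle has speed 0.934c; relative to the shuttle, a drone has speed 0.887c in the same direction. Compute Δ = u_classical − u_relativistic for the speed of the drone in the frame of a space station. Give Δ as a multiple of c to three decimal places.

Δ = 0.825c

Galilean: u_cl = 0.887 + 0.934 = 1.8210.
Relativistic: u_rel = (0.887 + 0.934) / (1 + 0.887·0.934) = 1.8210/1.8285 = 0.9959.
Δ = 1.8210 − 0.9959 = 0.8251.
(The classical prediction exceeds c; the relativistic result does not.)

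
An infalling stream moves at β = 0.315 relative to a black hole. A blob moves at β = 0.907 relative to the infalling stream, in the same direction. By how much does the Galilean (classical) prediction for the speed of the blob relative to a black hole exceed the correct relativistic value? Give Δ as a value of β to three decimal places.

Galilean: u_cl = 0.907 + 0.315 = 1.2220.
Relativistic: u_rel = (0.907 + 0.315) / (1 + 0.907·0.315) = 1.2220/1.2857 = 0.9505.
Δ = 1.2220 − 0.9505 = 0.2715.
(The classical prediction exceeds c; the relativistic result does not.)

Δ = 0.272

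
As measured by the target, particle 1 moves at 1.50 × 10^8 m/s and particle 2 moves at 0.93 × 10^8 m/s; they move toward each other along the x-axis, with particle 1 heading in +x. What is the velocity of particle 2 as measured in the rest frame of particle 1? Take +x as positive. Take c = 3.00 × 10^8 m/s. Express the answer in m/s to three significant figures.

-2.10 × 10^8 m/s

β_A = 0.500, β_B = -0.310 (dividing each by c = 3.00 × 10^8 m/s).
Transform to A's frame with the inverse velocity-addition law: u' = (u − v)/(1 − uv/c²), taking u = β_B and v = β_A.
u' = (-0.310 − 0.500) / (1 − (0.500)(-0.310)) = -0.8100/1.1550 = -0.7013.
u' = -0.7013 × 3.00 × 10^8 m/s.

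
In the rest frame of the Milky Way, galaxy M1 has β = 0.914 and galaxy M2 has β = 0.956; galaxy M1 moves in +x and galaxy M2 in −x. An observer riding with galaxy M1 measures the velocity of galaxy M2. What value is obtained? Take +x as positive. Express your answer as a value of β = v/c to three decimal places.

β_A = 0.914, β_B = -0.956.
Transform to A's frame with the inverse velocity-addition law: u' = (u − v)/(1 − uv/c²), taking u = β_B and v = β_A.
u' = (-0.956 − 0.914) / (1 − (0.914)(-0.956)) = -1.8700/1.8738 = -0.9980.

β = -0.998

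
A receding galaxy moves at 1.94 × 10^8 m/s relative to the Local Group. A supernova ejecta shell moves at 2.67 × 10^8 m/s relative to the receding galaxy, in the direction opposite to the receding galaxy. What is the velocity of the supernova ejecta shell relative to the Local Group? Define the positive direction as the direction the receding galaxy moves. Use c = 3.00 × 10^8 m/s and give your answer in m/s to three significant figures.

In units of c (dividing by 3.00 × 10^8 m/s): v = 0.647, u' = -0.890.
u = (u' + v)/(1 + u'v/c²):
u = (-0.890 + 0.647) / (1 + (-0.890)·0.647) = -0.2433/0.4245 = -0.5733
Converting back: u = -0.5733 × 3.00 × 10^8 m/s.

-1.72 × 10^8 m/s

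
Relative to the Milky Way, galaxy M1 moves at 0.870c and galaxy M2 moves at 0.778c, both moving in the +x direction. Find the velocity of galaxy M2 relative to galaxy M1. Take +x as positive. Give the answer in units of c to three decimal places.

β_A = 0.870, β_B = 0.778.
Transform to A's frame with the inverse velocity-addition law: u' = (u − v)/(1 − uv/c²), taking u = β_B and v = β_A.
u' = (0.778 − 0.870) / (1 − (0.870)(0.778)) = -0.0920/0.3231 = -0.2847.

-0.285c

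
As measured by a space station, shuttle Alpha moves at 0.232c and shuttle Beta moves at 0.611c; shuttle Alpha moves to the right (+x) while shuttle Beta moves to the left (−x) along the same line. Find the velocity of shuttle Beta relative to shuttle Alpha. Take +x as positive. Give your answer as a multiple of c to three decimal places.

-0.738c

β_A = 0.232, β_B = -0.611.
Transform to A's frame with the inverse velocity-addition law: u' = (u − v)/(1 − uv/c²), taking u = β_B and v = β_A.
u' = (-0.611 − 0.232) / (1 − (0.232)(-0.611)) = -0.8430/1.1418 = -0.7383.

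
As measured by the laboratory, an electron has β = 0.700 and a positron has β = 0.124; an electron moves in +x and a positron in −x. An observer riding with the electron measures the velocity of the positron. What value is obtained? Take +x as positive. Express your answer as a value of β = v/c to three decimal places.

β_A = 0.700, β_B = -0.124.
Transform to A's frame with the inverse velocity-addition law: u' = (u − v)/(1 − uv/c²), taking u = β_B and v = β_A.
u' = (-0.124 − 0.700) / (1 − (0.700)(-0.124)) = -0.8240/1.0868 = -0.7582.

β = -0.758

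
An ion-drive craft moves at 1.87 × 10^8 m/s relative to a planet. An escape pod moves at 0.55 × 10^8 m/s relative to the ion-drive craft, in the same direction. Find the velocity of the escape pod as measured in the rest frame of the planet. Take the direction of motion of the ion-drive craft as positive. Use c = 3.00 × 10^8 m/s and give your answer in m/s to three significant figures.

2.17 × 10^8 m/s

In units of c (dividing by 3.00 × 10^8 m/s): v = 0.623, u' = 0.183.
u = (u' + v)/(1 + u'v/c²):
u = (0.183 + 0.623) / (1 + 0.183·0.623) = 0.8067/1.1143 = 0.7239
(Galilean addition would give +0.807c.)
Converting back: u = 0.7239 × 3.00 × 10^8 m/s.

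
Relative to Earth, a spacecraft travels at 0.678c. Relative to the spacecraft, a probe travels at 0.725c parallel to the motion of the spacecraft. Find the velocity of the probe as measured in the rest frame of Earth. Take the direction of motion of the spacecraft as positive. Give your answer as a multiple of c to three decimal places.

0.941c

With v = 0.678 and u' = 0.725 (in units of c),
u = (u' + v)/(1 + u'v/c²):
u = (0.725 + 0.678) / (1 + 0.725·0.678) = 1.4030/1.4915 = 0.9406
(Galilean addition would give +1.403c, exceeding c.)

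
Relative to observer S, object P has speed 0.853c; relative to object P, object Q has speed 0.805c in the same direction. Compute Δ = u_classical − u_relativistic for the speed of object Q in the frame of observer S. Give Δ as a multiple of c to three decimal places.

Galilean: u_cl = 0.805 + 0.853 = 1.6580.
Relativistic: u_rel = (0.805 + 0.853) / (1 + 0.805·0.853) = 1.6580/1.6867 = 0.9830.
Δ = 1.6580 − 0.9830 = 0.6750.
(The classical prediction exceeds c; the relativistic result does not.)

Δ = 0.675c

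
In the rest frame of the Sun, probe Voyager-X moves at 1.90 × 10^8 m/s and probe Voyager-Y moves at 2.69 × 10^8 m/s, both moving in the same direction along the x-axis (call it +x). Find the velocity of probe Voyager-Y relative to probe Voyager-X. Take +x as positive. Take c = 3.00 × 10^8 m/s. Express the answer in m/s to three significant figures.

β_A = 0.633, β_B = 0.897 (dividing each by c = 3.00 × 10^8 m/s).
Transform to A's frame with the inverse velocity-addition law: u' = (u − v)/(1 − uv/c²), taking u = β_B and v = β_A.
u' = (0.897 − 0.633) / (1 − (0.633)(0.897)) = 0.2633/0.4321 = 0.6094.
u' = 0.6094 × 3.00 × 10^8 m/s.

+1.83 × 10^8 m/s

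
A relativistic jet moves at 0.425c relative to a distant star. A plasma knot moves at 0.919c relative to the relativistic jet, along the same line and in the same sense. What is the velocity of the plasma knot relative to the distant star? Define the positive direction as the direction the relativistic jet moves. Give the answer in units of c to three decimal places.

With v = 0.425 and u' = 0.919 (in units of c),
u = (u' + v)/(1 + u'v/c²):
u = (0.919 + 0.425) / (1 + 0.919·0.425) = 1.3440/1.3906 = 0.9665
(Galilean addition would give +1.344c, exceeding c.)

0.967c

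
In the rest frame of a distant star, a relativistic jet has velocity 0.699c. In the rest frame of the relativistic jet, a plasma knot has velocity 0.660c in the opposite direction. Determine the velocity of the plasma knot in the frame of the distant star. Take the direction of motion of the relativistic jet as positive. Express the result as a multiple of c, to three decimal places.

With v = 0.699 and u' = -0.660 (in units of c),
u = (u' + v)/(1 + u'v/c²):
u = (-0.660 + 0.699) / (1 + (-0.660)·0.699) = 0.0390/0.5387 = 0.0724
(Galilean addition would give +0.039c.)

+0.072c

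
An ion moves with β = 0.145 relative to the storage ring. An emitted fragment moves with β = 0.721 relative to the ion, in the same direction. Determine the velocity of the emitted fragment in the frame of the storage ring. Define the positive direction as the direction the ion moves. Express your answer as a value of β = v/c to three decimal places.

With v = 0.145 and u' = 0.721 (in units of c),
u = (u' + v)/(1 + u'v/c²):
u = (0.721 + 0.145) / (1 + 0.721·0.145) = 0.8660/1.1045 = 0.7840

β = 0.784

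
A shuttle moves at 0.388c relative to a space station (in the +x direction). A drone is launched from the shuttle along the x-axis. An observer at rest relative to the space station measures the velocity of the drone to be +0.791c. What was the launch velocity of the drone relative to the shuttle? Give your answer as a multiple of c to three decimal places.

Invert the composition law: u' = (u − v)/(1 − uv/c²).
u' = (0.791 − 0.388) / (1 − (0.791)(0.388)) = 0.4030/0.6931 = 0.5815.

+0.581c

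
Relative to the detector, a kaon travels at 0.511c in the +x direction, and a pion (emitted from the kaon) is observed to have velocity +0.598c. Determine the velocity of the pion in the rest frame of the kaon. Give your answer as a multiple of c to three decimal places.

+0.125c

Invert the composition law: u' = (u − v)/(1 − uv/c²).
u' = (0.598 − 0.511) / (1 − (0.598)(0.511)) = 0.0870/0.6944 = 0.1253.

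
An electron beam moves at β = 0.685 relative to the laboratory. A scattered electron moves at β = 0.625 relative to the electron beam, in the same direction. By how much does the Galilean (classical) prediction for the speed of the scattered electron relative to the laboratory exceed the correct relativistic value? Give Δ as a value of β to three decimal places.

Galilean: u_cl = 0.625 + 0.685 = 1.3100.
Relativistic: u_rel = (0.625 + 0.685) / (1 + 0.625·0.685) = 1.3100/1.4281 = 0.9173.
Δ = 1.3100 − 0.9173 = 0.3927.
(The classical prediction exceeds c; the relativistic result does not.)

Δ = 0.393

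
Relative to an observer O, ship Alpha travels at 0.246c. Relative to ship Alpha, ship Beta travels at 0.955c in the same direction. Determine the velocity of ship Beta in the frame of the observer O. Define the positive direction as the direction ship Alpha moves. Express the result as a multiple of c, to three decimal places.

0.973c

With v = 0.246 and u' = 0.955 (in units of c),
u = (u' + v)/(1 + u'v/c²):
u = (0.955 + 0.246) / (1 + 0.955·0.246) = 1.2010/1.2349 = 0.9725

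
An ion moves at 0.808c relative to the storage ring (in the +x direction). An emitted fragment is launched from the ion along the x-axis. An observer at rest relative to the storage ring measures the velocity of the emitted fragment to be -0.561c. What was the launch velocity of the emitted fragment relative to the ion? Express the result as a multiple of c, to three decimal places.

-0.942c

Invert the composition law: u' = (u − v)/(1 − uv/c²).
u' = (-0.561 − 0.808) / (1 − (-0.561)(0.808)) = -1.3690/1.4533 = -0.9420.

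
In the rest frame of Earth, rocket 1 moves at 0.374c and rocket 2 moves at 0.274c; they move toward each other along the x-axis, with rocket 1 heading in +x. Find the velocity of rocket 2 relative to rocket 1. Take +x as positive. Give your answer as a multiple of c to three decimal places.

-0.588c

β_A = 0.374, β_B = -0.274.
Transform to A's frame with the inverse velocity-addition law: u' = (u − v)/(1 − uv/c²), taking u = β_B and v = β_A.
u' = (-0.274 − 0.374) / (1 − (0.374)(-0.274)) = -0.6480/1.1025 = -0.5878.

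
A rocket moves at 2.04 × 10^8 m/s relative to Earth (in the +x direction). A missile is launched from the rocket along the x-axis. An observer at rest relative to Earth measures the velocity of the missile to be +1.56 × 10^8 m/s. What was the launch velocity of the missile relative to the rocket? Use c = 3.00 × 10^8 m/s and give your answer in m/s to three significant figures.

-7.43 × 10^7 m/s

v = 0.680c, u = 0.520c.
Invert the composition law: u' = (u − v)/(1 − uv/c²).
u' = (0.520 − 0.680) / (1 − (0.520)(0.680)) = -0.1600/0.6464 = -0.2475.
u' = -0.2475 × 3.00 × 10^8 m/s.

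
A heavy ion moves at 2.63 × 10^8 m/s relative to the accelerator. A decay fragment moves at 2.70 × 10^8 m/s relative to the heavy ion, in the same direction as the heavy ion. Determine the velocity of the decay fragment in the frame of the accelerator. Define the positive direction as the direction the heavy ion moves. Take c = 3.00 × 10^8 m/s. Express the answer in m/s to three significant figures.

2.98 × 10^8 m/s

In units of c (dividing by 3.00 × 10^8 m/s): v = 0.877, u' = 0.900.
u = (u' + v)/(1 + u'v/c²):
u = (0.900 + 0.877) / (1 + 0.900·0.877) = 1.7767/1.7890 = 0.9931
(Galilean addition would give +1.777c, exceeding c.)
Converting back: u = 0.9931 × 3.00 × 10^8 m/s.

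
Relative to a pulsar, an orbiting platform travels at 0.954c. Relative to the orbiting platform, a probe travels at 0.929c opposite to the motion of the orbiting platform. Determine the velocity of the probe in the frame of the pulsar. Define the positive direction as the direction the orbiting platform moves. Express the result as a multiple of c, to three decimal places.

+0.220c

With v = 0.954 and u' = -0.929 (in units of c),
u = (u' + v)/(1 + u'v/c²):
u = (-0.929 + 0.954) / (1 + (-0.929)·0.954) = 0.0250/0.1137 = 0.2198
(Galilean addition would give +0.025c.)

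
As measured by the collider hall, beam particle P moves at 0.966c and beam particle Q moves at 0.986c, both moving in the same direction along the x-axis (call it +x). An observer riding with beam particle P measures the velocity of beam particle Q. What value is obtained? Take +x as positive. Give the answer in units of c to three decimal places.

β_A = 0.966, β_B = 0.986.
Transform to A's frame with the inverse velocity-addition law: u' = (u − v)/(1 − uv/c²), taking u = β_B and v = β_A.
u' = (0.986 − 0.966) / (1 − (0.966)(0.986)) = 0.0200/0.0475 = 0.4208.

+0.421c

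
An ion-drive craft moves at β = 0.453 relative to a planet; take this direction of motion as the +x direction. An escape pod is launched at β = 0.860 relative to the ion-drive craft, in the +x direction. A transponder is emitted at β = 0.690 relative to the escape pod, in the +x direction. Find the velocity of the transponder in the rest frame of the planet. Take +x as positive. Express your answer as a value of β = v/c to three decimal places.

Apply u = (u' + v)/(1 + u'v/c²) successively, working outward toward the planet.
Start: velocity of the ion-drive craft relative to the planet = 0.4530c.
Compose with the escape pod (u' = 0.860 in the ion-drive craft frame): u_1 = (0.860 + 0.453) / (1 + 0.860·0.453) = 1.3130/1.3896 = 0.9449.
Compose with the transponder (u' = 0.690 in the escape pod frame): u_2 = (0.690 + 0.945) / (1 + 0.690·0.945) = 1.6349/1.6520 = 0.9897.

β = 0.990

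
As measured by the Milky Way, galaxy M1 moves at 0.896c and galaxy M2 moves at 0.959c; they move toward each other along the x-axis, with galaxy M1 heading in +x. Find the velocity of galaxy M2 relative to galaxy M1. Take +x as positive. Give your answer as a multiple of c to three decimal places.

-0.998c

β_A = 0.896, β_B = -0.959.
Transform to A's frame with the inverse velocity-addition law: u' = (u − v)/(1 − uv/c²), taking u = β_B and v = β_A.
u' = (-0.959 − 0.896) / (1 − (0.896)(-0.959)) = -1.8550/1.8593 = -0.9977.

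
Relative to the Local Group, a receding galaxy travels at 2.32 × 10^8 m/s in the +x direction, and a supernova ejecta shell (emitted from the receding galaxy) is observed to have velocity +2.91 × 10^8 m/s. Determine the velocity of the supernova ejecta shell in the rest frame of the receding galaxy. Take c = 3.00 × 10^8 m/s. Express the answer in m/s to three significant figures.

v = 0.773c, u = 0.970c.
Invert the composition law: u' = (u − v)/(1 − uv/c²).
u' = (0.970 − 0.773) / (1 − (0.970)(0.773)) = 0.1967/0.2499 = 0.7871.
u' = 0.7871 × 3.00 × 10^8 m/s.

+2.36 × 10^8 m/s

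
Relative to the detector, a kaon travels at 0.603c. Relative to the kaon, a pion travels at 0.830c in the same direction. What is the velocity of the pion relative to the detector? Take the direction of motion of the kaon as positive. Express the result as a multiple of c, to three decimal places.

0.955c

With v = 0.603 and u' = 0.830 (in units of c),
u = (u' + v)/(1 + u'v/c²):
u = (0.830 + 0.603) / (1 + 0.830·0.603) = 1.4330/1.5005 = 0.9550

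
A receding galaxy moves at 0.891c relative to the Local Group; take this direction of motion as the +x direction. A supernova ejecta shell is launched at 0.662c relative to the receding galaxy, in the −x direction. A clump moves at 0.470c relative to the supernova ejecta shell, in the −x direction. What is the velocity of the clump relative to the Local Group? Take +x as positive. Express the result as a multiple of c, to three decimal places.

+0.120c

Apply u = (u' + v)/(1 + u'v/c²) successively, working outward toward the Local Group.
Start: velocity of the receding galaxy relative to the Local Group = 0.8910c.
Compose with the supernova ejecta shell (u' = -0.662 in the receding galaxy frame): u_1 = (-0.662 + 0.891) / (1 + (-0.662)·0.891) = 0.2290/0.4102 = 0.5583.
Compose with the clump (u' = -0.470 in the supernova ejecta shell frame): u_2 = (-0.470 + 0.558) / (1 + (-0.470)·0.558) = 0.0883/0.7376 = 0.1197.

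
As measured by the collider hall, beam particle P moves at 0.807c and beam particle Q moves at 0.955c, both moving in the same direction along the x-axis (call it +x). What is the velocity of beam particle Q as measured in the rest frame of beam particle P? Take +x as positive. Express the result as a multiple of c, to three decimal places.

β_A = 0.807, β_B = 0.955.
Transform to A's frame with the inverse velocity-addition law: u' = (u − v)/(1 − uv/c²), taking u = β_B and v = β_A.
u' = (0.955 − 0.807) / (1 − (0.807)(0.955)) = 0.1480/0.2293 = 0.6454.

+0.645c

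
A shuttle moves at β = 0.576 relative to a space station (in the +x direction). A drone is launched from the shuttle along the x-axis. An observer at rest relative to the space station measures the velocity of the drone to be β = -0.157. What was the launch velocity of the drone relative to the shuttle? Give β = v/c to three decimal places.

Invert the composition law: u' = (u − v)/(1 − uv/c²).
u' = (-0.157 − 0.576) / (1 − (-0.157)(0.576)) = -0.7330/1.0904 = -0.6722.

β = -0.672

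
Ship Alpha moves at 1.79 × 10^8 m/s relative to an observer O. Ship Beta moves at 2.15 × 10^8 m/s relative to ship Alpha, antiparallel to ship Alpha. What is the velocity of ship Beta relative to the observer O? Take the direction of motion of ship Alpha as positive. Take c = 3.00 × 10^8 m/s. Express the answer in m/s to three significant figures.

In units of c (dividing by 3.00 × 10^8 m/s): v = 0.597, u' = -0.717.
u = (u' + v)/(1 + u'v/c²):
u = (-0.717 + 0.597) / (1 + (-0.717)·0.597) = -0.1200/0.5724 = -0.2096
Converting back: u = -0.2096 × 3.00 × 10^8 m/s.

-6.29 × 10^7 m/s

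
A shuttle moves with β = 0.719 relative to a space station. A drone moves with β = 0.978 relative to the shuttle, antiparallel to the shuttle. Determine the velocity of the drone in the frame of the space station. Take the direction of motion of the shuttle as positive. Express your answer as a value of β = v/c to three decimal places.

β = -0.873

With v = 0.719 and u' = -0.978 (in units of c),
u = (u' + v)/(1 + u'v/c²):
u = (-0.978 + 0.719) / (1 + (-0.978)·0.719) = -0.2590/0.2968 = -0.8726
(Galilean addition would give -0.259c.)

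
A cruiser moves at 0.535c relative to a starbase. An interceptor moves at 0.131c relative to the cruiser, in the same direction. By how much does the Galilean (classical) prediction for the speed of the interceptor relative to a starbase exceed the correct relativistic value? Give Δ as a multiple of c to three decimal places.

Δ = 0.044c

Galilean: u_cl = 0.131 + 0.535 = 0.6660.
Relativistic: u_rel = (0.131 + 0.535) / (1 + 0.131·0.535) = 0.6660/1.0701 = 0.6224.
Δ = 0.6660 − 0.6224 = 0.0436.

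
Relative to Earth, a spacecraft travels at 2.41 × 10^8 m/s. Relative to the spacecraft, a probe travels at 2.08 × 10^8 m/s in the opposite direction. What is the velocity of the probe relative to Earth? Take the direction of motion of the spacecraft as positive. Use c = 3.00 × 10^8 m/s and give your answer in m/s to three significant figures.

+7.45 × 10^7 m/s

In units of c (dividing by 3.00 × 10^8 m/s): v = 0.803, u' = -0.693.
u = (u' + v)/(1 + u'v/c²):
u = (-0.693 + 0.803) / (1 + (-0.693)·0.803) = 0.1100/0.4430 = 0.2483
Converting back: u = 0.2483 × 3.00 × 10^8 m/s.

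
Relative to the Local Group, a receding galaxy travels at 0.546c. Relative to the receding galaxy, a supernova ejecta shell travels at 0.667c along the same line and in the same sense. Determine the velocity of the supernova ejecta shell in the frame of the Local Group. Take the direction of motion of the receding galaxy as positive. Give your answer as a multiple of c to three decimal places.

With v = 0.546 and u' = 0.667 (in units of c),
u = (u' + v)/(1 + u'v/c²):
u = (0.667 + 0.546) / (1 + 0.667·0.546) = 1.2130/1.3642 = 0.8892
(Galilean addition would give +1.213c, exceeding c.)

0.889c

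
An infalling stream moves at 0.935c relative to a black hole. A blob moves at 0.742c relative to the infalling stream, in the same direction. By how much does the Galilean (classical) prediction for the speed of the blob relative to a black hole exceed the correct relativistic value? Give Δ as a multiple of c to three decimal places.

Δ = 0.687c

Galilean: u_cl = 0.742 + 0.935 = 1.6770.
Relativistic: u_rel = (0.742 + 0.935) / (1 + 0.742·0.935) = 1.6770/1.6938 = 0.9901.
Δ = 1.6770 − 0.9901 = 0.6869.
(The classical prediction exceeds c; the relativistic result does not.)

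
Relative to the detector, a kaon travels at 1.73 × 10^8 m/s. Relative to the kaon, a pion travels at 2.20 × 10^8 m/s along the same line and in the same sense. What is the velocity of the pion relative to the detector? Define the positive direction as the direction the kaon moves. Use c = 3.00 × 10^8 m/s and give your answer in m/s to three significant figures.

In units of c (dividing by 3.00 × 10^8 m/s): v = 0.577, u' = 0.733.
u = (u' + v)/(1 + u'v/c²):
u = (0.733 + 0.577) / (1 + 0.733·0.577) = 1.3100/1.4229 = 0.9207
(Galilean addition would give +1.310c, exceeding c.)
Converting back: u = 0.9207 × 3.00 × 10^8 m/s.

2.76 × 10^8 m/s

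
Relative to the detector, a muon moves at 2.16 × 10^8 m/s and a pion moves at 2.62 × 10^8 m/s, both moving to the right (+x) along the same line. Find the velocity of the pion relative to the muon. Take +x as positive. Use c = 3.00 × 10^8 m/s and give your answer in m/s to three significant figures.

+1.24 × 10^8 m/s

β_A = 0.720, β_B = 0.873 (dividing each by c = 3.00 × 10^8 m/s).
Transform to A's frame with the inverse velocity-addition law: u' = (u − v)/(1 − uv/c²), taking u = β_B and v = β_A.
u' = (0.873 − 0.720) / (1 − (0.720)(0.873)) = 0.1533/0.3712 = 0.4131.
u' = 0.4131 × 3.00 × 10^8 m/s.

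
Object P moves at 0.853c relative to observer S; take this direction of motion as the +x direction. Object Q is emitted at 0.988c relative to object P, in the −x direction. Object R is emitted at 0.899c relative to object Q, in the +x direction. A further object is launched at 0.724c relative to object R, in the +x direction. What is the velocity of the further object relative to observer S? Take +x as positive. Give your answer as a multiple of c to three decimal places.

+0.799c

Apply u = (u' + v)/(1 + u'v/c²) successively, working outward toward observer S.
Start: velocity of object P relative to observer S = 0.8530c.
Compose with object Q (u' = -0.988 in object P frame): u_1 = (-0.988 + 0.853) / (1 + (-0.988)·0.853) = -0.1350/0.1572 = -0.8586.
Compose with object R (u' = 0.899 in object Q frame): u_2 = (0.899 + (-0.859)) / (1 + 0.899·(-0.859)) = 0.0404/0.2281 = 0.1772.
Compose with the further object (u' = 0.724 in object R frame): u_3 = (0.724 + 0.177) / (1 + 0.724·0.177) = 0.9012/1.1283 = 0.7987.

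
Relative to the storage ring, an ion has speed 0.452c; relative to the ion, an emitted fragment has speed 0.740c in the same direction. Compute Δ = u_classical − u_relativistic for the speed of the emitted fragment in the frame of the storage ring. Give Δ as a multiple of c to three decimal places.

Δ = 0.299c

Galilean: u_cl = 0.740 + 0.452 = 1.1920.
Relativistic: u_rel = (0.740 + 0.452) / (1 + 0.740·0.452) = 1.1920/1.3345 = 0.8932.
Δ = 1.1920 − 0.8932 = 0.2988.
(The classical prediction exceeds c; the relativistic result does not.)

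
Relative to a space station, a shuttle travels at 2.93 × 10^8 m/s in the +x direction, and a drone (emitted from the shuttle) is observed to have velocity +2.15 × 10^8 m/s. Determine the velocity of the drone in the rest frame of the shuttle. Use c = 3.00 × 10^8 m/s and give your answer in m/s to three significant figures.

v = 0.977c, u = 0.717c.
Invert the composition law: u' = (u − v)/(1 − uv/c²).
u' = (0.717 − 0.977) / (1 − (0.717)(0.977)) = -0.2600/0.3001 = -0.8665.
u' = -0.8665 × 3.00 × 10^8 m/s.

-2.60 × 10^8 m/s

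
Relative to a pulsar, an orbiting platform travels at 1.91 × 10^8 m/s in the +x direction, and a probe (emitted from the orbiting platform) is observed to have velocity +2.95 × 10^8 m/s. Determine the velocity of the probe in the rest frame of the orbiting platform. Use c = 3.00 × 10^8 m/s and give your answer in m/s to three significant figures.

+2.78 × 10^8 m/s

v = 0.637c, u = 0.983c.
Invert the composition law: u' = (u − v)/(1 − uv/c²).
u' = (0.983 − 0.637) / (1 − (0.983)(0.637)) = 0.3467/0.3739 = 0.9271.
u' = 0.9271 × 3.00 × 10^8 m/s.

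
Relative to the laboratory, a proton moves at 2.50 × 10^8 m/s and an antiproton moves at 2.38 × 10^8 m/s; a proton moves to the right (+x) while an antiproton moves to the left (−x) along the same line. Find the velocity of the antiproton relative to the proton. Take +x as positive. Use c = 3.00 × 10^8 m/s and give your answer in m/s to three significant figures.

β_A = 0.833, β_B = -0.793 (dividing each by c = 3.00 × 10^8 m/s).
Transform to A's frame with the inverse velocity-addition law: u' = (u − v)/(1 − uv/c²), taking u = β_B and v = β_A.
u' = (-0.793 − 0.833) / (1 − (0.833)(-0.793)) = -1.6267/1.6611 = -0.9793.
u' = -0.9793 × 3.00 × 10^8 m/s.

-2.94 × 10^8 m/s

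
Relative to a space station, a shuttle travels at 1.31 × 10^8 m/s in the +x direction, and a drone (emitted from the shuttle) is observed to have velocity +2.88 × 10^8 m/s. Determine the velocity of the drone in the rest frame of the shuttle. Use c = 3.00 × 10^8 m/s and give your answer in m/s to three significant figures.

+2.70 × 10^8 m/s

v = 0.437c, u = 0.960c.
Invert the composition law: u' = (u − v)/(1 − uv/c²).
u' = (0.960 − 0.437) / (1 − (0.960)(0.437)) = 0.5233/0.5808 = 0.9011.
u' = 0.9011 × 3.00 × 10^8 m/s.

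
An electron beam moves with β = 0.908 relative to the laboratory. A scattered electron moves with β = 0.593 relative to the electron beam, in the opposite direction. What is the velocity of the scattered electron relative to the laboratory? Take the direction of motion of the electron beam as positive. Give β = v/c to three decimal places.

With v = 0.908 and u' = -0.593 (in units of c),
u = (u' + v)/(1 + u'v/c²):
u = (-0.593 + 0.908) / (1 + (-0.593)·0.908) = 0.3150/0.4616 = 0.6825
(Galilean addition would give +0.315c.)

β = +0.682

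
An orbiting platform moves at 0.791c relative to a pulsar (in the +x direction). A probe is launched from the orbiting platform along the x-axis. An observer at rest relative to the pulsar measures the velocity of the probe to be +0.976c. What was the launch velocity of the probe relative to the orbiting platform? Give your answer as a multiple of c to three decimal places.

Invert the composition law: u' = (u − v)/(1 − uv/c²).
u' = (0.976 − 0.791) / (1 − (0.976)(0.791)) = 0.1850/0.2280 = 0.8115.

+0.811c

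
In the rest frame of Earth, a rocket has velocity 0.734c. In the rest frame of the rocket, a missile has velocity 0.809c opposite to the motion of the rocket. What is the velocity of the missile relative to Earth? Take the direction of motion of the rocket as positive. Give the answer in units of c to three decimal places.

-0.185c

With v = 0.734 and u' = -0.809 (in units of c),
u = (u' + v)/(1 + u'v/c²):
u = (-0.809 + 0.734) / (1 + (-0.809)·0.734) = -0.0750/0.4062 = -0.1846
(Galilean addition would give -0.075c.)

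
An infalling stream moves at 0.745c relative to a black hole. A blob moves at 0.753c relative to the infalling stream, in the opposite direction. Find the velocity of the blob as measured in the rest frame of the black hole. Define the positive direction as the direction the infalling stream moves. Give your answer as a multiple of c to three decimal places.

-0.018c

With v = 0.745 and u' = -0.753 (in units of c),
u = (u' + v)/(1 + u'v/c²):
u = (-0.753 + 0.745) / (1 + (-0.753)·0.745) = -0.0080/0.4390 = -0.0182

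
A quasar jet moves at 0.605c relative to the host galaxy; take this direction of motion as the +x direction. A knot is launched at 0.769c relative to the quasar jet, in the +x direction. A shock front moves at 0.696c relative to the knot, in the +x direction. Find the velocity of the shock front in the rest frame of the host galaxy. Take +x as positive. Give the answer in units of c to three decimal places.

Apply u = (u' + v)/(1 + u'v/c²) successively, working outward toward the host galaxy.
Start: velocity of the quasar jet relative to the host galaxy = 0.6050c.
Compose with the knot (u' = 0.769 in the quasar jet frame): u_1 = (0.769 + 0.605) / (1 + 0.769·0.605) = 1.3740/1.4652 = 0.9377.
Compose with the shock front (u' = 0.696 in the knot frame): u_2 = (0.696 + 0.938) / (1 + 0.696·0.938) = 1.6337/1.6527 = 0.9885.

0.989c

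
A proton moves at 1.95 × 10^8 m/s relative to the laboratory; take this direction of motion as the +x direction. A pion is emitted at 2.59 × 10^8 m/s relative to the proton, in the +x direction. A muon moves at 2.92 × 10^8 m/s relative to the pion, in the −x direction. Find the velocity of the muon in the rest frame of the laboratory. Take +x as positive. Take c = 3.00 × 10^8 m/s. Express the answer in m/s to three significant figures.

Apply u = (u' + v)/(1 + u'v/c²) successively, working outward toward the laboratory.
(Dividing each given speed by c = 3.00 × 10^8 m/s to work in units of c.)
Start: velocity of the proton relative to the laboratory = 0.6500c.
Compose with the pion (u' = 0.863 in the proton frame): u_1 = (0.863 + 0.650) / (1 + 0.863·0.650) = 1.5133/1.5612 = 0.9694.
Compose with the muon (u' = -0.973 in the pion frame): u_2 = (-0.973 + 0.969) / (1 + (-0.973)·0.969) = -0.0040/0.0565 = -0.0703.
So u = -0.0703 × 3.00 × 10^8 m/s.

-2.11 × 10^7 m/s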